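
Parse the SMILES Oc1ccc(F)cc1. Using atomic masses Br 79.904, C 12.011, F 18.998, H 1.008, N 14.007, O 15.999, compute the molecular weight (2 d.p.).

First, the molecular formula is C6H5FO (counting implicit H from valence).
  C: 6 × 12.011 = 72.066
  F: 1 × 18.998 = 18.998
  H: 5 × 1.008 = 5.040
  O: 1 × 15.999 = 15.999
Sum: 6×12.011 + 1×18.998 + 5×1.008 + 1×15.999 = 112.103 → 112.10 g/mol.

112.10 g/mol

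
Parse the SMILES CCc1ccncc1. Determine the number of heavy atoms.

Every atom symbol written in the SMILES (organic subset) is one heavy atom; implicit H are not written.
Heavy atoms by element → C:7, N:1.
Total: 8.

8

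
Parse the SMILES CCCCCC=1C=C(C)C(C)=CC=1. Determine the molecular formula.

Walk through each heavy atom and fill implicit hydrogens from standard valence (C 4, N 3, O 2, S 2, halogen 1):
  atom 1: C, bond orders sum to 1 (valence 4) → 3 H
  atom 2: C, bond orders sum to 2 (valence 4) → 2 H
  atom 3: C, bond orders sum to 2 (valence 4) → 2 H
  atom 4: C, bond orders sum to 2 (valence 4) → 2 H
  atom 5: C, bond orders sum to 2 (valence 4) → 2 H
  atom 6: C, bond orders sum to 4 (valence 4) → 0 H
  atom 7: C, bond orders sum to 3 (valence 4) → 1 H
  atom 8: C, bond orders sum to 4 (valence 4) → 0 H
  atom 9: C, bond orders sum to 1 (valence 4) → 3 H
  atom 10: C, bond orders sum to 4 (valence 4) → 0 H
  atom 11: C, bond orders sum to 1 (valence 4) → 3 H
  atom 12: C, bond orders sum to 3 (valence 4) → 1 H
  atom 13: C, bond orders sum to 3 (valence 4) → 1 H
Totals → C:13, H:20.
In Hill order: C13H20.

C13H20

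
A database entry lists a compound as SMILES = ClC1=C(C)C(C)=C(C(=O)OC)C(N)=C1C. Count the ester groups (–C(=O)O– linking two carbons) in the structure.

1

The ester motif appears at heavy-atom position 8 in the SMILES.
Other groups present: 1 primary amine.
Ester count: 1.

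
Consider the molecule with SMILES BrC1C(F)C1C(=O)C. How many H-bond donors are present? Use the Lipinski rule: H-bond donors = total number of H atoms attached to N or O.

0

Donors: find every N or O and count the H atoms it carries.
  atom 7 (O): bond orders sum to 2 → 0 H
Lipinski HBD = 0.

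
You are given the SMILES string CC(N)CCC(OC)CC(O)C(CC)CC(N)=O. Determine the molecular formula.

C13H28N2O3

Walk through each heavy atom and fill implicit hydrogens from standard valence (C 4, N 3, O 2, S 2, halogen 1):
  atom 1: C, bond orders sum to 1 (valence 4) → 3 H
  atom 2: C, bond orders sum to 3 (valence 4) → 1 H
  atom 3: N, bond orders sum to 1 (valence 3) → 2 H
  atom 4: C, bond orders sum to 2 (valence 4) → 2 H
  atom 5: C, bond orders sum to 2 (valence 4) → 2 H
  atom 6: C, bond orders sum to 3 (valence 4) → 1 H
  atom 7: O, bond orders sum to 2 (valence 2) → 0 H
  atom 8: C, bond orders sum to 1 (valence 4) → 3 H
  atom 9: C, bond orders sum to 2 (valence 4) → 2 H
  atom 10: C, bond orders sum to 3 (valence 4) → 1 H
  atom 11: O, bond orders sum to 1 (valence 2) → 1 H
  atom 12: C, bond orders sum to 3 (valence 4) → 1 H
  atom 13: C, bond orders sum to 2 (valence 4) → 2 H
  atom 14: C, bond orders sum to 1 (valence 4) → 3 H
  atom 15: C, bond orders sum to 2 (valence 4) → 2 H
  atom 16: C, bond orders sum to 4 (valence 4) → 0 H
  atom 17: N, bond orders sum to 1 (valence 3) → 2 H
  atom 18: O, bond orders sum to 2 (valence 2) → 0 H
Totals → C:13, H:28, N:2, O:3.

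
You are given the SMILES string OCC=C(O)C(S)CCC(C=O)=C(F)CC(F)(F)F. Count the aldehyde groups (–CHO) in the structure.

1

The aldehyde motif appears at heavy-atom position 11 in the SMILES.
Other groups present: 2 alkene, 2 hydroxyl, 1 thiol.
Aldehyde count: 1.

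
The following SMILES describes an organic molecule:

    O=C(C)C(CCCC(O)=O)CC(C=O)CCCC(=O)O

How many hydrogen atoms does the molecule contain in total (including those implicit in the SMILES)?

Walk through each heavy atom and fill implicit hydrogens from standard valence (C 4, N 3, O 2, S 2, halogen 1):
  atom 1: O, bond orders sum to 2 (valence 2) → 0 H
  atom 2: C, bond orders sum to 4 (valence 4) → 0 H
  atom 3: C, bond orders sum to 1 (valence 4) → 3 H
  atom 4: C, bond orders sum to 3 (valence 4) → 1 H
  atom 5: C, bond orders sum to 2 (valence 4) → 2 H
  atom 6: C, bond orders sum to 2 (valence 4) → 2 H
  atom 7: C, bond orders sum to 2 (valence 4) → 2 H
  atom 8: C, bond orders sum to 4 (valence 4) → 0 H
  atom 9: O, bond orders sum to 1 (valence 2) → 1 H
  atom 10: O, bond orders sum to 2 (valence 2) → 0 H
  atom 11: C, bond orders sum to 2 (valence 4) → 2 H
  atom 12: C, bond orders sum to 3 (valence 4) → 1 H
  atom 13: C, bond orders sum to 3 (valence 4) → 1 H
  atom 14: O, bond orders sum to 2 (valence 2) → 0 H
  atom 15: C, bond orders sum to 2 (valence 4) → 2 H
  atom 16: C, bond orders sum to 2 (valence 4) → 2 H
  atom 17: C, bond orders sum to 2 (valence 4) → 2 H
  atom 18: C, bond orders sum to 4 (valence 4) → 0 H
  atom 19: O, bond orders sum to 2 (valence 2) → 0 H
  atom 20: O, bond orders sum to 1 (valence 2) → 1 H
Total hydrogens: 22.

22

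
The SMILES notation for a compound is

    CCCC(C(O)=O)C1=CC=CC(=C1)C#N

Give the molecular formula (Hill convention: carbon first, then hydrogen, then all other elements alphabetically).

Walk through each heavy atom and fill implicit hydrogens from standard valence (C 4, N 3, O 2, S 2, halogen 1):
  atom 1: C, bond orders sum to 1 (valence 4) → 3 H
  atom 2: C, bond orders sum to 2 (valence 4) → 2 H
  atom 3: C, bond orders sum to 2 (valence 4) → 2 H
  atom 4: C, bond orders sum to 3 (valence 4) → 1 H
  atom 5: C, bond orders sum to 4 (valence 4) → 0 H
  atom 6: O, bond orders sum to 1 (valence 2) → 1 H
  atom 7: O, bond orders sum to 2 (valence 2) → 0 H
  atom 8: C, bond orders sum to 4 (valence 4) → 0 H
  atom 9: C, bond orders sum to 3 (valence 4) → 1 H
  atom 10: C, bond orders sum to 3 (valence 4) → 1 H
  atom 11: C, bond orders sum to 3 (valence 4) → 1 H
  atom 12: C, bond orders sum to 4 (valence 4) → 0 H
  atom 13: C, bond orders sum to 3 (valence 4) → 1 H
  atom 14: C, bond orders sum to 4 (valence 4) → 0 H
  atom 15: N, bond orders sum to 3 (valence 3) → 0 H
Totals → C:12, H:13, N:1, O:2.
In Hill order: C12H13NO2.

C12H13NO2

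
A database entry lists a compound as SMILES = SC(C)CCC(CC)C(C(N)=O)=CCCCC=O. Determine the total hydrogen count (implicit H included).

Walk through each heavy atom and fill implicit hydrogens from standard valence (C 4, N 3, O 2, S 2, halogen 1):
  atom 1: S, bond orders sum to 1 (valence 2) → 1 H
  atom 2: C, bond orders sum to 3 (valence 4) → 1 H
  atom 3: C, bond orders sum to 1 (valence 4) → 3 H
  atom 4: C, bond orders sum to 2 (valence 4) → 2 H
  atom 5: C, bond orders sum to 2 (valence 4) → 2 H
  atom 6: C, bond orders sum to 3 (valence 4) → 1 H
  atom 7: C, bond orders sum to 2 (valence 4) → 2 H
  atom 8: C, bond orders sum to 1 (valence 4) → 3 H
  atom 9: C, bond orders sum to 4 (valence 4) → 0 H
  atom 10: C, bond orders sum to 4 (valence 4) → 0 H
  atom 11: N, bond orders sum to 1 (valence 3) → 2 H
  atom 12: O, bond orders sum to 2 (valence 2) → 0 H
  atom 13: C, bond orders sum to 3 (valence 4) → 1 H
  atom 14: C, bond orders sum to 2 (valence 4) → 2 H
  atom 15: C, bond orders sum to 2 (valence 4) → 2 H
  atom 16: C, bond orders sum to 2 (valence 4) → 2 H
  atom 17: C, bond orders sum to 3 (valence 4) → 1 H
  atom 18: O, bond orders sum to 2 (valence 2) → 0 H
Total hydrogens: 25.

25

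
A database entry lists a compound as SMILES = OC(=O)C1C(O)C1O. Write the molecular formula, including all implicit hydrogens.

C4H6O4

Walk through each heavy atom and fill implicit hydrogens from standard valence (C 4, N 3, O 2, S 2, halogen 1):
  atom 1: O, bond orders sum to 1 (valence 2) → 1 H
  atom 2: C, bond orders sum to 4 (valence 4) → 0 H
  atom 3: O, bond orders sum to 2 (valence 2) → 0 H
  atom 4: C, bond orders sum to 3 (valence 4) → 1 H
  atom 5: C, bond orders sum to 3 (valence 4) → 1 H
  atom 6: O, bond orders sum to 1 (valence 2) → 1 H
  atom 7: C, bond orders sum to 3 (valence 4) → 1 H
  atom 8: O, bond orders sum to 1 (valence 2) → 1 H
Totals → C:4, H:6, O:4.
In Hill order: C4H6O4.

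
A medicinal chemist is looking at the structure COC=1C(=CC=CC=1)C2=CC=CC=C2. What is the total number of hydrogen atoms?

Walk through each heavy atom and fill implicit hydrogens from standard valence (C 4, N 3, O 2, S 2, halogen 1):
  atom 1: C, bond orders sum to 1 (valence 4) → 3 H
  atom 2: O, bond orders sum to 2 (valence 2) → 0 H
  atom 3: C, bond orders sum to 4 (valence 4) → 0 H
  atom 4: C, bond orders sum to 4 (valence 4) → 0 H
  atom 5: C, bond orders sum to 3 (valence 4) → 1 H
  atom 6: C, bond orders sum to 3 (valence 4) → 1 H
  atom 7: C, bond orders sum to 3 (valence 4) → 1 H
  atom 8: C, bond orders sum to 3 (valence 4) → 1 H
  atom 9: C, bond orders sum to 4 (valence 4) → 0 H
  atom 10: C, bond orders sum to 3 (valence 4) → 1 H
  atom 11: C, bond orders sum to 3 (valence 4) → 1 H
  atom 12: C, bond orders sum to 3 (valence 4) → 1 H
  atom 13: C, bond orders sum to 3 (valence 4) → 1 H
  atom 14: C, bond orders sum to 3 (valence 4) → 1 H
Total hydrogens: 12.

12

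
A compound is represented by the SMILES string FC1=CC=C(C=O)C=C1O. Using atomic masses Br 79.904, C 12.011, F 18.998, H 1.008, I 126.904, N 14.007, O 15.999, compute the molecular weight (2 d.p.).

140.11 g/mol

First, the molecular formula is C7H5FO2 (counting implicit H from valence).
  C: 7 × 12.011 = 84.077
  F: 1 × 18.998 = 18.998
  H: 5 × 1.008 = 5.040
  O: 2 × 15.999 = 31.998
Sum: 7×12.011 + 1×18.998 + 5×1.008 + 2×15.999 = 140.113 → 140.11 g/mol.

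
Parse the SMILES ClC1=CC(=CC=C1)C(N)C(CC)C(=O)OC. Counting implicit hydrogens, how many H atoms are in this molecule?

Walk through each heavy atom and fill implicit hydrogens from standard valence (C 4, N 3, O 2, S 2, halogen 1):
  atom 1: Cl (halogen, monovalent) → 0 H
  atom 2: C, bond orders sum to 4 (valence 4) → 0 H
  atom 3: C, bond orders sum to 3 (valence 4) → 1 H
  atom 4: C, bond orders sum to 4 (valence 4) → 0 H
  atom 5: C, bond orders sum to 3 (valence 4) → 1 H
  atom 6: C, bond orders sum to 3 (valence 4) → 1 H
  atom 7: C, bond orders sum to 3 (valence 4) → 1 H
  atom 8: C, bond orders sum to 3 (valence 4) → 1 H
  atom 9: N, bond orders sum to 1 (valence 3) → 2 H
  atom 10: C, bond orders sum to 3 (valence 4) → 1 H
  atom 11: C, bond orders sum to 2 (valence 4) → 2 H
  atom 12: C, bond orders sum to 1 (valence 4) → 3 H
  atom 13: C, bond orders sum to 4 (valence 4) → 0 H
  atom 14: O, bond orders sum to 2 (valence 2) → 0 H
  atom 15: O, bond orders sum to 2 (valence 2) → 0 H
  atom 16: C, bond orders sum to 1 (valence 4) → 3 H
Total hydrogens: 16.

16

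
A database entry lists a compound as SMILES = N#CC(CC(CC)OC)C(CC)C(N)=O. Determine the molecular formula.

C11H20N2O2

Walk through each heavy atom and fill implicit hydrogens from standard valence (C 4, N 3, O 2, S 2, halogen 1):
  atom 1: N, bond orders sum to 3 (valence 3) → 0 H
  atom 2: C, bond orders sum to 4 (valence 4) → 0 H
  atom 3: C, bond orders sum to 3 (valence 4) → 1 H
  atom 4: C, bond orders sum to 2 (valence 4) → 2 H
  atom 5: C, bond orders sum to 3 (valence 4) → 1 H
  atom 6: C, bond orders sum to 2 (valence 4) → 2 H
  atom 7: C, bond orders sum to 1 (valence 4) → 3 H
  atom 8: O, bond orders sum to 2 (valence 2) → 0 H
  atom 9: C, bond orders sum to 1 (valence 4) → 3 H
  atom 10: C, bond orders sum to 3 (valence 4) → 1 H
  atom 11: C, bond orders sum to 2 (valence 4) → 2 H
  atom 12: C, bond orders sum to 1 (valence 4) → 3 H
  atom 13: C, bond orders sum to 4 (valence 4) → 0 H
  atom 14: N, bond orders sum to 1 (valence 3) → 2 H
  atom 15: O, bond orders sum to 2 (valence 2) → 0 H
Totals → C:11, H:20, N:2, O:2.
In Hill order: C11H20N2O2.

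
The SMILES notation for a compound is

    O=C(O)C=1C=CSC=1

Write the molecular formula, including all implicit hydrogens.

Walk through each heavy atom and fill implicit hydrogens from standard valence (C 4, N 3, O 2, S 2, halogen 1):
  atom 1: O, bond orders sum to 2 (valence 2) → 0 H
  atom 2: C, bond orders sum to 4 (valence 4) → 0 H
  atom 3: O, bond orders sum to 1 (valence 2) → 1 H
  atom 4: C, bond orders sum to 4 (valence 4) → 0 H
  atom 5: C, bond orders sum to 3 (valence 4) → 1 H
  atom 6: C, bond orders sum to 3 (valence 4) → 1 H
  atom 7: S, bond orders sum to 2 (valence 2) → 0 H
  atom 8: C, bond orders sum to 3 (valence 4) → 1 H
Totals → C:5, H:4, O:2, S:1.

C5H4O2S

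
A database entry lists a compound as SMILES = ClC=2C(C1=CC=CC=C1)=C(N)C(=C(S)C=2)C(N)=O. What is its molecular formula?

Walk through each heavy atom and fill implicit hydrogens from standard valence (C 4, N 3, O 2, S 2, halogen 1):
  atom 1: Cl (halogen, monovalent) → 0 H
  atom 2: C, bond orders sum to 4 (valence 4) → 0 H
  atom 3: C, bond orders sum to 4 (valence 4) → 0 H
  atom 4: C, bond orders sum to 4 (valence 4) → 0 H
  atom 5: C, bond orders sum to 3 (valence 4) → 1 H
  atom 6: C, bond orders sum to 3 (valence 4) → 1 H
  atom 7: C, bond orders sum to 3 (valence 4) → 1 H
  atom 8: C, bond orders sum to 3 (valence 4) → 1 H
  atom 9: C, bond orders sum to 3 (valence 4) → 1 H
  atom 10: C, bond orders sum to 4 (valence 4) → 0 H
  atom 11: N, bond orders sum to 1 (valence 3) → 2 H
  atom 12: C, bond orders sum to 4 (valence 4) → 0 H
  atom 13: C, bond orders sum to 4 (valence 4) → 0 H
  atom 14: S, bond orders sum to 1 (valence 2) → 1 H
  atom 15: C, bond orders sum to 3 (valence 4) → 1 H
  atom 16: C, bond orders sum to 4 (valence 4) → 0 H
  atom 17: N, bond orders sum to 1 (valence 3) → 2 H
  atom 18: O, bond orders sum to 2 (valence 2) → 0 H
Totals → C:13, H:11, Cl:1, N:2, O:1, S:1.

C13H11ClN2OS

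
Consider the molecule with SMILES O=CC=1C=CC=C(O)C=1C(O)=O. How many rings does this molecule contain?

In SMILES, each pair of matching ring-closure digits denotes one ring-closing bond; the number of such bonds equals the number of independent rings.
Ring-closure bonds here: 1.

1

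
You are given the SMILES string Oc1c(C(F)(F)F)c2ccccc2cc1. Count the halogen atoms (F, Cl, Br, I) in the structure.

3

Halogen atoms appear at heavy-atom positions 5, 6, 7 (3×F).
Other groups present: 1 hydroxyl.
Halogen count: 3.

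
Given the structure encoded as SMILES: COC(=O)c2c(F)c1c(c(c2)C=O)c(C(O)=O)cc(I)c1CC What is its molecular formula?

Walk through each heavy atom and fill implicit hydrogens from standard valence (C 4, N 3, O 2, S 2, halogen 1); for lowercase aromatic atoms, an aromatic c carries 1 H when it has two neighbours and 0 H with three, and aromatic n carries 0 H:
  atom 1: C, bond orders sum to 1 (valence 4) → 3 H
  atom 2: O, bond orders sum to 2 (valence 2) → 0 H
  atom 3: C, bond orders sum to 4 (valence 4) → 0 H
  atom 4: O, bond orders sum to 2 (valence 2) → 0 H
  atom 5: aromatic c, 3 neighbours → 0 H
  atom 6: aromatic c, 3 neighbours → 0 H
  atom 7: F (halogen, monovalent) → 0 H
  atom 8: aromatic c, 3 neighbours → 0 H
  atom 9: aromatic c, 3 neighbours → 0 H
  atom 10: aromatic c, 3 neighbours → 0 H
  atom 11: aromatic c, 2 neighbours → 1 H
  atom 12: C, bond orders sum to 3 (valence 4) → 1 H
  atom 13: O, bond orders sum to 2 (valence 2) → 0 H
  atom 14: aromatic c, 3 neighbours → 0 H
  atom 15: C, bond orders sum to 4 (valence 4) → 0 H
  atom 16: O, bond orders sum to 1 (valence 2) → 1 H
  atom 17: O, bond orders sum to 2 (valence 2) → 0 H
  atom 18: aromatic c, 2 neighbours → 1 H
  atom 19: aromatic c, 3 neighbours → 0 H
  atom 20: I (halogen, monovalent) → 0 H
  atom 21: aromatic c, 3 neighbours → 0 H
  atom 22: C, bond orders sum to 2 (valence 4) → 2 H
  atom 23: C, bond orders sum to 1 (valence 4) → 3 H
Totals → C:16, H:12, F:1, I:1, O:5.

C16H12FIO5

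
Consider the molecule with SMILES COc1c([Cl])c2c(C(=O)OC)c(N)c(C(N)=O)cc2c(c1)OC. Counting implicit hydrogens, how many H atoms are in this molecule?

Walk through each heavy atom and fill implicit hydrogens from standard valence (C 4, N 3, O 2, S 2, halogen 1); for lowercase aromatic atoms, an aromatic c carries 1 H when it has two neighbours and 0 H with three, and aromatic n carries 0 H:
  atom 1: C, bond orders sum to 1 (valence 4) → 3 H
  atom 2: O, bond orders sum to 2 (valence 2) → 0 H
  atom 3: aromatic c, 3 neighbours → 0 H
  atom 4: aromatic c, 3 neighbours → 0 H
  atom 5: Cl with explicit H count 0
  atom 6: aromatic c, 3 neighbours → 0 H
  atom 7: aromatic c, 3 neighbours → 0 H
  atom 8: C, bond orders sum to 4 (valence 4) → 0 H
  atom 9: O, bond orders sum to 2 (valence 2) → 0 H
  atom 10: O, bond orders sum to 2 (valence 2) → 0 H
  atom 11: C, bond orders sum to 1 (valence 4) → 3 H
  atom 12: aromatic c, 3 neighbours → 0 H
  atom 13: N, bond orders sum to 1 (valence 3) → 2 H
  atom 14: aromatic c, 3 neighbours → 0 H
  atom 15: C, bond orders sum to 4 (valence 4) → 0 H
  atom 16: N, bond orders sum to 1 (valence 3) → 2 H
  atom 17: O, bond orders sum to 2 (valence 2) → 0 H
  atom 18: aromatic c, 2 neighbours → 1 H
  atom 19: aromatic c, 3 neighbours → 0 H
  atom 20: aromatic c, 3 neighbours → 0 H
  atom 21: aromatic c, 2 neighbours → 1 H
  atom 22: O, bond orders sum to 2 (valence 2) → 0 H
  atom 23: C, bond orders sum to 1 (valence 4) → 3 H
Total hydrogens: 15.

15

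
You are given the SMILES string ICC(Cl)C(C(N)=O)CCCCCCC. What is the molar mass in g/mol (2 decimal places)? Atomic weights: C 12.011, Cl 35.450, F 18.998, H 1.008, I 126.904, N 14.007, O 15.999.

First, the molecular formula is C11H21ClINO (counting implicit H from valence).
  C: 11 × 12.011 = 132.121
  Cl: 1 × 35.450 = 35.450
  H: 21 × 1.008 = 21.168
  I: 1 × 126.904 = 126.904
  N: 1 × 14.007 = 14.007
  O: 1 × 15.999 = 15.999
Sum: 11×12.011 + 1×35.450 + 21×1.008 + 1×126.904 + 1×14.007 + 1×15.999 = 345.649 → 345.65 g/mol.

345.65 g/mol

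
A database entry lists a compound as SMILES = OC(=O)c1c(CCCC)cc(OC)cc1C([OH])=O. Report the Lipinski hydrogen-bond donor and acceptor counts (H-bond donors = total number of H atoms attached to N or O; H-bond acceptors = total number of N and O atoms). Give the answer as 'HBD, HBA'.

2, 5

Donors: find every N or O and count the H atoms it carries.
  atom 1 (O): bond orders sum to 1 → 1 H
  atom 3 (O): bond orders sum to 2 → 0 H
  atom 12 (O): bond orders sum to 2 → 0 H
  atom 17 (O): bond orders sum to 1 → 1 H
  atom 18 (O): bond orders sum to 2 → 0 H
Lipinski HBD = 2.
Acceptors: N atoms = 0, O atoms = 5 → HBA = 5.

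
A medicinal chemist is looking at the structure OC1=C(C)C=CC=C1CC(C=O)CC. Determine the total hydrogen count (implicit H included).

16

Walk through each heavy atom and fill implicit hydrogens from standard valence (C 4, N 3, O 2, S 2, halogen 1):
  atom 1: O, bond orders sum to 1 (valence 2) → 1 H
  atom 2: C, bond orders sum to 4 (valence 4) → 0 H
  atom 3: C, bond orders sum to 4 (valence 4) → 0 H
  atom 4: C, bond orders sum to 1 (valence 4) → 3 H
  atom 5: C, bond orders sum to 3 (valence 4) → 1 H
  atom 6: C, bond orders sum to 3 (valence 4) → 1 H
  atom 7: C, bond orders sum to 3 (valence 4) → 1 H
  atom 8: C, bond orders sum to 4 (valence 4) → 0 H
  atom 9: C, bond orders sum to 2 (valence 4) → 2 H
  atom 10: C, bond orders sum to 3 (valence 4) → 1 H
  atom 11: C, bond orders sum to 3 (valence 4) → 1 H
  atom 12: O, bond orders sum to 2 (valence 2) → 0 H
  atom 13: C, bond orders sum to 2 (valence 4) → 2 H
  atom 14: C, bond orders sum to 1 (valence 4) → 3 H
Total hydrogens: 16.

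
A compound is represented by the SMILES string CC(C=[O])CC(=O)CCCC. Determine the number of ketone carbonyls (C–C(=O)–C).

1

The ketone motif appears at heavy-atom position 6 in the SMILES.
Other groups present: 1 aldehyde.
Ketone count: 1.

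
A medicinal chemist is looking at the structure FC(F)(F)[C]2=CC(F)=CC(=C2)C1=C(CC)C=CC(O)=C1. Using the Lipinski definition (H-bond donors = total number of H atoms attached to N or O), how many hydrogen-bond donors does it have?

Donors: find every N or O and count the H atoms it carries.
  atom 19 (O): bond orders sum to 1 → 1 H
Lipinski HBD = 1.

1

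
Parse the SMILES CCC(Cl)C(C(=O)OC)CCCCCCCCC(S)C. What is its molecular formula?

Walk through each heavy atom and fill implicit hydrogens from standard valence (C 4, N 3, O 2, S 2, halogen 1):
  atom 1: C, bond orders sum to 1 (valence 4) → 3 H
  atom 2: C, bond orders sum to 2 (valence 4) → 2 H
  atom 3: C, bond orders sum to 3 (valence 4) → 1 H
  atom 4: Cl (halogen, monovalent) → 0 H
  atom 5: C, bond orders sum to 3 (valence 4) → 1 H
  atom 6: C, bond orders sum to 4 (valence 4) → 0 H
  atom 7: O, bond orders sum to 2 (valence 2) → 0 H
  atom 8: O, bond orders sum to 2 (valence 2) → 0 H
  atom 9: C, bond orders sum to 1 (valence 4) → 3 H
  atom 10: C, bond orders sum to 2 (valence 4) → 2 H
  atom 11: C, bond orders sum to 2 (valence 4) → 2 H
  atom 12: C, bond orders sum to 2 (valence 4) → 2 H
  atom 13: C, bond orders sum to 2 (valence 4) → 2 H
  atom 14: C, bond orders sum to 2 (valence 4) → 2 H
  atom 15: C, bond orders sum to 2 (valence 4) → 2 H
  atom 16: C, bond orders sum to 2 (valence 4) → 2 H
  atom 17: C, bond orders sum to 2 (valence 4) → 2 H
  atom 18: C, bond orders sum to 3 (valence 4) → 1 H
  atom 19: S, bond orders sum to 1 (valence 2) → 1 H
  atom 20: C, bond orders sum to 1 (valence 4) → 3 H
Totals → C:16, H:31, Cl:1, O:2, S:1.

C16H31ClO2S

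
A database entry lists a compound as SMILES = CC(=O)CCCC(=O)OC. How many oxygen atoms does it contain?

Scan the SMILES for O atoms (remember two-letter symbols like Cl and Br are single atoms).
Oxygen count: 3.

3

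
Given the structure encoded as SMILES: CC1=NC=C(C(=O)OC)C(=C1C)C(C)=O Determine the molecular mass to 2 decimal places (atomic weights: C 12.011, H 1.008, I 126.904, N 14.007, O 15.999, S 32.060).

207.23 g/mol

First, the molecular formula is C11H13NO3 (counting implicit H from valence).
  C: 11 × 12.011 = 132.121
  H: 13 × 1.008 = 13.104
  N: 1 × 14.007 = 14.007
  O: 3 × 15.999 = 47.997
Sum: 11×12.011 + 13×1.008 + 1×14.007 + 3×15.999 = 207.229 → 207.23 g/mol.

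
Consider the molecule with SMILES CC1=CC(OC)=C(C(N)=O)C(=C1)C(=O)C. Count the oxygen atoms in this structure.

3

Scan the SMILES for O atoms (remember two-letter symbols like Cl and Br are single atoms).
Oxygen count: 3.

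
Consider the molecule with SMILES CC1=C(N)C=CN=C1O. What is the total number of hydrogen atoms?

Walk through each heavy atom and fill implicit hydrogens from standard valence (C 4, N 3, O 2, S 2, halogen 1):
  atom 1: C, bond orders sum to 1 (valence 4) → 3 H
  atom 2: C, bond orders sum to 4 (valence 4) → 0 H
  atom 3: C, bond orders sum to 4 (valence 4) → 0 H
  atom 4: N, bond orders sum to 1 (valence 3) → 2 H
  atom 5: C, bond orders sum to 3 (valence 4) → 1 H
  atom 6: C, bond orders sum to 3 (valence 4) → 1 H
  atom 7: N, bond orders sum to 3 (valence 3) → 0 H
  atom 8: C, bond orders sum to 4 (valence 4) → 0 H
  atom 9: O, bond orders sum to 1 (valence 2) → 1 H
Total hydrogens: 8.

8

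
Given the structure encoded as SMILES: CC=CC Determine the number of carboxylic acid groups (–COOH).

Scan the SMILES for the carboxylic acid motif — none present.
Groups that are present: 1 alkene.

0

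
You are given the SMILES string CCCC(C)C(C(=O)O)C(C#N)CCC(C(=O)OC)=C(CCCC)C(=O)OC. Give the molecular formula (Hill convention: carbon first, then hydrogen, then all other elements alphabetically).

Walk through each heavy atom and fill implicit hydrogens from standard valence (C 4, N 3, O 2, S 2, halogen 1):
  atom 1: C, bond orders sum to 1 (valence 4) → 3 H
  atom 2: C, bond orders sum to 2 (valence 4) → 2 H
  atom 3: C, bond orders sum to 2 (valence 4) → 2 H
  atom 4: C, bond orders sum to 3 (valence 4) → 1 H
  atom 5: C, bond orders sum to 1 (valence 4) → 3 H
  atom 6: C, bond orders sum to 3 (valence 4) → 1 H
  atom 7: C, bond orders sum to 4 (valence 4) → 0 H
  atom 8: O, bond orders sum to 2 (valence 2) → 0 H
  atom 9: O, bond orders sum to 1 (valence 2) → 1 H
  atom 10: C, bond orders sum to 3 (valence 4) → 1 H
  atom 11: C, bond orders sum to 4 (valence 4) → 0 H
  atom 12: N, bond orders sum to 3 (valence 3) → 0 H
  atom 13: C, bond orders sum to 2 (valence 4) → 2 H
  atom 14: C, bond orders sum to 2 (valence 4) → 2 H
  atom 15: C, bond orders sum to 4 (valence 4) → 0 H
  atom 16: C, bond orders sum to 4 (valence 4) → 0 H
  atom 17: O, bond orders sum to 2 (valence 2) → 0 H
  atom 18: O, bond orders sum to 2 (valence 2) → 0 H
  atom 19: C, bond orders sum to 1 (valence 4) → 3 H
  atom 20: C, bond orders sum to 4 (valence 4) → 0 H
  atom 21: C, bond orders sum to 2 (valence 4) → 2 H
  atom 22: C, bond orders sum to 2 (valence 4) → 2 H
  atom 23: C, bond orders sum to 2 (valence 4) → 2 H
  atom 24: C, bond orders sum to 1 (valence 4) → 3 H
  atom 25: C, bond orders sum to 4 (valence 4) → 0 H
  atom 26: O, bond orders sum to 2 (valence 2) → 0 H
  atom 27: O, bond orders sum to 2 (valence 2) → 0 H
  atom 28: C, bond orders sum to 1 (valence 4) → 3 H
Totals → C:21, H:33, N:1, O:6.

C21H33NO6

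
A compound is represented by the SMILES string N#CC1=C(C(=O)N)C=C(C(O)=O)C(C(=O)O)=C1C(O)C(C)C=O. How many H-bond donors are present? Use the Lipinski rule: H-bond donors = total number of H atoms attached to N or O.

5

Donors: find every N or O and count the H atoms it carries.
  atom 1 (N): bond orders sum to 3 → 0 H
  atom 6 (O): bond orders sum to 2 → 0 H
  atom 7 (N): bond orders sum to 1 → 2 H
  atom 11 (O): bond orders sum to 1 → 1 H
  atom 12 (O): bond orders sum to 2 → 0 H
  atom 15 (O): bond orders sum to 2 → 0 H
  atom 16 (O): bond orders sum to 1 → 1 H
  atom 19 (O): bond orders sum to 1 → 1 H
  atom 23 (O): bond orders sum to 2 → 0 H
Lipinski HBD = 5.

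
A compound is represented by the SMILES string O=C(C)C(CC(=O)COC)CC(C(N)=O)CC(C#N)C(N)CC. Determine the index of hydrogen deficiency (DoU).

Molecular formula: C16H27N3O4.
DoU = (2C + 2 + N − H − X) / 2, where X is the halogen count and O/S are ignored.
    = (2·16 + 2 + 3 − 27 − 0) / 2 = 10 / 2 = 5.

5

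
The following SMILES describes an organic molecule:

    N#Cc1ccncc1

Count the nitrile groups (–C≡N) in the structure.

1

The nitrile motif appears at heavy-atom position 2 in the SMILES.
Nitrile count: 1.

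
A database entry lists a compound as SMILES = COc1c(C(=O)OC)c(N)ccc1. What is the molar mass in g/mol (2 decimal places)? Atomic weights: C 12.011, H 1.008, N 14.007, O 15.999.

First, the molecular formula is C9H11NO3 (counting implicit H from valence).
  C: 9 × 12.011 = 108.099
  H: 11 × 1.008 = 11.088
  N: 1 × 14.007 = 14.007
  O: 3 × 15.999 = 47.997
Sum: 9×12.011 + 11×1.008 + 1×14.007 + 3×15.999 = 181.191 → 181.19 g/mol.

181.19 g/mol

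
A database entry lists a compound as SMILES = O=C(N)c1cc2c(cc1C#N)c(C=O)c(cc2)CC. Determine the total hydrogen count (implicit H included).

Walk through each heavy atom and fill implicit hydrogens from standard valence (C 4, N 3, O 2, S 2, halogen 1); for lowercase aromatic atoms, an aromatic c carries 1 H when it has two neighbours and 0 H with three, and aromatic n carries 0 H:
  atom 1: O, bond orders sum to 2 (valence 2) → 0 H
  atom 2: C, bond orders sum to 4 (valence 4) → 0 H
  atom 3: N, bond orders sum to 1 (valence 3) → 2 H
  atom 4: aromatic c, 3 neighbours → 0 H
  atom 5: aromatic c, 2 neighbours → 1 H
  atom 6: aromatic c, 3 neighbours → 0 H
  atom 7: aromatic c, 3 neighbours → 0 H
  atom 8: aromatic c, 2 neighbours → 1 H
  atom 9: aromatic c, 3 neighbours → 0 H
  atom 10: C, bond orders sum to 4 (valence 4) → 0 H
  atom 11: N, bond orders sum to 3 (valence 3) → 0 H
  atom 12: aromatic c, 3 neighbours → 0 H
  atom 13: C, bond orders sum to 3 (valence 4) → 1 H
  atom 14: O, bond orders sum to 2 (valence 2) → 0 H
  atom 15: aromatic c, 3 neighbours → 0 H
  atom 16: aromatic c, 2 neighbours → 1 H
  atom 17: aromatic c, 2 neighbours → 1 H
  atom 18: C, bond orders sum to 2 (valence 4) → 2 H
  atom 19: C, bond orders sum to 1 (valence 4) → 3 H
Total hydrogens: 12.

12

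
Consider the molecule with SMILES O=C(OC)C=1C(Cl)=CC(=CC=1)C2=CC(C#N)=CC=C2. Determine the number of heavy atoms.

Every atom symbol written in the SMILES (organic subset) is one heavy atom; implicit H are not written.
Heavy atoms by element → C:15, Cl:1, N:1, O:2.
Total: 19.

19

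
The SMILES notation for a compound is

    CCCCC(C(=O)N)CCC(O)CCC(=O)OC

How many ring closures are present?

In SMILES, each pair of matching ring-closure digits denotes one ring-closing bond; the number of such bonds equals the number of independent rings.
Ring-closure bonds here: 0.

0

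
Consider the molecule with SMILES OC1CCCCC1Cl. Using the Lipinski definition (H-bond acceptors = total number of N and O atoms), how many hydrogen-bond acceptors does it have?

N atoms: 0; O atoms: 1.
Lipinski HBA = 0 + 1 = 1.

1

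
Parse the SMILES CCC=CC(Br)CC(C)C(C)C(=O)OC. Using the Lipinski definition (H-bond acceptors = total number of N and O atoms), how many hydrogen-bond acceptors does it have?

2

N atoms: 0; O atoms: 2.
Lipinski HBA = 0 + 2 = 2.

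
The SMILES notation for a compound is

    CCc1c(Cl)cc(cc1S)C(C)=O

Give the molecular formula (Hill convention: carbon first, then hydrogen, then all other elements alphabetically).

Walk through each heavy atom and fill implicit hydrogens from standard valence (C 4, N 3, O 2, S 2, halogen 1); for lowercase aromatic atoms, an aromatic c carries 1 H when it has two neighbours and 0 H with three, and aromatic n carries 0 H:
  atom 1: C, bond orders sum to 1 (valence 4) → 3 H
  atom 2: C, bond orders sum to 2 (valence 4) → 2 H
  atom 3: aromatic c, 3 neighbours → 0 H
  atom 4: aromatic c, 3 neighbours → 0 H
  atom 5: Cl (halogen, monovalent) → 0 H
  atom 6: aromatic c, 2 neighbours → 1 H
  atom 7: aromatic c, 3 neighbours → 0 H
  atom 8: aromatic c, 2 neighbours → 1 H
  atom 9: aromatic c, 3 neighbours → 0 H
  atom 10: S, bond orders sum to 1 (valence 2) → 1 H
  atom 11: C, bond orders sum to 4 (valence 4) → 0 H
  atom 12: C, bond orders sum to 1 (valence 4) → 3 H
  atom 13: O, bond orders sum to 2 (valence 2) → 0 H
Totals → C:10, H:11, Cl:1, O:1, S:1.
In Hill order: C10H11ClOS.

C10H11ClOS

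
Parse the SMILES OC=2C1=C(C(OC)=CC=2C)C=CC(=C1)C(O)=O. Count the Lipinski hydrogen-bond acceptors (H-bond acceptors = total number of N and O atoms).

N atoms: 0; O atoms: 4.
Lipinski HBA = 0 + 4 = 4.

4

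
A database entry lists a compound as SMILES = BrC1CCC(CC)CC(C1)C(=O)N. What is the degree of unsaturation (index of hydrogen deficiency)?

2

Molecular formula: C10H18BrNO.
DoU = (2C + 2 + N − H − X) / 2, where X is the halogen count and O/S are ignored.
    = (2·10 + 2 + 1 − 18 − 1) / 2 = 4 / 2 = 2.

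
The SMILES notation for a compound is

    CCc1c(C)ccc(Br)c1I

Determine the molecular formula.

C9H10BrI

Walk through each heavy atom and fill implicit hydrogens from standard valence (C 4, N 3, O 2, S 2, halogen 1); for lowercase aromatic atoms, an aromatic c carries 1 H when it has two neighbours and 0 H with three, and aromatic n carries 0 H:
  atom 1: C, bond orders sum to 1 (valence 4) → 3 H
  atom 2: C, bond orders sum to 2 (valence 4) → 2 H
  atom 3: aromatic c, 3 neighbours → 0 H
  atom 4: aromatic c, 3 neighbours → 0 H
  atom 5: C, bond orders sum to 1 (valence 4) → 3 H
  atom 6: aromatic c, 2 neighbours → 1 H
  atom 7: aromatic c, 2 neighbours → 1 H
  atom 8: aromatic c, 3 neighbours → 0 H
  atom 9: Br (halogen, monovalent) → 0 H
  atom 10: aromatic c, 3 neighbours → 0 H
  atom 11: I (halogen, monovalent) → 0 H
Totals → C:9, H:10, Br:1, I:1.
In Hill order: C9H10BrI.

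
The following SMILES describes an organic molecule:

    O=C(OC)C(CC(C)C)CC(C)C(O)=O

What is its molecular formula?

Walk through each heavy atom and fill implicit hydrogens from standard valence (C 4, N 3, O 2, S 2, halogen 1):
  atom 1: O, bond orders sum to 2 (valence 2) → 0 H
  atom 2: C, bond orders sum to 4 (valence 4) → 0 H
  atom 3: O, bond orders sum to 2 (valence 2) → 0 H
  atom 4: C, bond orders sum to 1 (valence 4) → 3 H
  atom 5: C, bond orders sum to 3 (valence 4) → 1 H
  atom 6: C, bond orders sum to 2 (valence 4) → 2 H
  atom 7: C, bond orders sum to 3 (valence 4) → 1 H
  atom 8: C, bond orders sum to 1 (valence 4) → 3 H
  atom 9: C, bond orders sum to 1 (valence 4) → 3 H
  atom 10: C, bond orders sum to 2 (valence 4) → 2 H
  atom 11: C, bond orders sum to 3 (valence 4) → 1 H
  atom 12: C, bond orders sum to 1 (valence 4) → 3 H
  atom 13: C, bond orders sum to 4 (valence 4) → 0 H
  atom 14: O, bond orders sum to 1 (valence 2) → 1 H
  atom 15: O, bond orders sum to 2 (valence 2) → 0 H
Totals → C:11, H:20, O:4.
In Hill order: C11H20O4.

C11H20O4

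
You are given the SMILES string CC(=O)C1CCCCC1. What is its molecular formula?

C8H14O

Walk through each heavy atom and fill implicit hydrogens from standard valence (C 4, N 3, O 2, S 2, halogen 1):
  atom 1: C, bond orders sum to 1 (valence 4) → 3 H
  atom 2: C, bond orders sum to 4 (valence 4) → 0 H
  atom 3: O, bond orders sum to 2 (valence 2) → 0 H
  atom 4: C, bond orders sum to 3 (valence 4) → 1 H
  atom 5: C, bond orders sum to 2 (valence 4) → 2 H
  atom 6: C, bond orders sum to 2 (valence 4) → 2 H
  atom 7: C, bond orders sum to 2 (valence 4) → 2 H
  atom 8: C, bond orders sum to 2 (valence 4) → 2 H
  atom 9: C, bond orders sum to 2 (valence 4) → 2 H
Totals → C:8, H:14, O:1.
In Hill order: C8H14O.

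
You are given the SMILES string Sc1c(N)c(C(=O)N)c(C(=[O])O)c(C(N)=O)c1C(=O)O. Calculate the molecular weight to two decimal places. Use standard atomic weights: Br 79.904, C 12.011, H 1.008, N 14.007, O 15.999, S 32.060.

299.26 g/mol

First, the molecular formula is C10H9N3O6S (counting implicit H from valence).
  C: 10 × 12.011 = 120.110
  H: 9 × 1.008 = 9.072
  N: 3 × 14.007 = 42.021
  O: 6 × 15.999 = 95.994
  S: 1 × 32.060 = 32.060
Sum: 10×12.011 + 9×1.008 + 3×14.007 + 6×15.999 + 1×32.060 = 299.257 → 299.26 g/mol.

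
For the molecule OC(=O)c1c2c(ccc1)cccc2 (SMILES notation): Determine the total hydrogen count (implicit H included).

8

Walk through each heavy atom and fill implicit hydrogens from standard valence (C 4, N 3, O 2, S 2, halogen 1); for lowercase aromatic atoms, an aromatic c carries 1 H when it has two neighbours and 0 H with three, and aromatic n carries 0 H:
  atom 1: O, bond orders sum to 1 (valence 2) → 1 H
  atom 2: C, bond orders sum to 4 (valence 4) → 0 H
  atom 3: O, bond orders sum to 2 (valence 2) → 0 H
  atom 4: aromatic c, 3 neighbours → 0 H
  atom 5: aromatic c, 3 neighbours → 0 H
  atom 6: aromatic c, 3 neighbours → 0 H
  atom 7: aromatic c, 2 neighbours → 1 H
  atom 8: aromatic c, 2 neighbours → 1 H
  atom 9: aromatic c, 2 neighbours → 1 H
  atom 10: aromatic c, 2 neighbours → 1 H
  atom 11: aromatic c, 2 neighbours → 1 H
  atom 12: aromatic c, 2 neighbours → 1 H
  atom 13: aromatic c, 2 neighbours → 1 H
Total hydrogens: 8.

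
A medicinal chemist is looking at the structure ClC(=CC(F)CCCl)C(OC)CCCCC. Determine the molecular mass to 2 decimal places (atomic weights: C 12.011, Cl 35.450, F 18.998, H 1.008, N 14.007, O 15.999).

First, the molecular formula is C12H21Cl2FO (counting implicit H from valence).
  C: 12 × 12.011 = 144.132
  Cl: 2 × 35.450 = 70.900
  F: 1 × 18.998 = 18.998
  H: 21 × 1.008 = 21.168
  O: 1 × 15.999 = 15.999
Sum: 12×12.011 + 2×35.450 + 1×18.998 + 21×1.008 + 1×15.999 = 271.197 → 271.20 g/mol.

271.20 g/mol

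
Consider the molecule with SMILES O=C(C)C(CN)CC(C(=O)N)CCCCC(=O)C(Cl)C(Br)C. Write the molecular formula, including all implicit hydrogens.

C15H26BrClN2O3

Walk through each heavy atom and fill implicit hydrogens from standard valence (C 4, N 3, O 2, S 2, halogen 1):
  atom 1: O, bond orders sum to 2 (valence 2) → 0 H
  atom 2: C, bond orders sum to 4 (valence 4) → 0 H
  atom 3: C, bond orders sum to 1 (valence 4) → 3 H
  atom 4: C, bond orders sum to 3 (valence 4) → 1 H
  atom 5: C, bond orders sum to 2 (valence 4) → 2 H
  atom 6: N, bond orders sum to 1 (valence 3) → 2 H
  atom 7: C, bond orders sum to 2 (valence 4) → 2 H
  atom 8: C, bond orders sum to 3 (valence 4) → 1 H
  atom 9: C, bond orders sum to 4 (valence 4) → 0 H
  atom 10: O, bond orders sum to 2 (valence 2) → 0 H
  atom 11: N, bond orders sum to 1 (valence 3) → 2 H
  atom 12: C, bond orders sum to 2 (valence 4) → 2 H
  atom 13: C, bond orders sum to 2 (valence 4) → 2 H
  atom 14: C, bond orders sum to 2 (valence 4) → 2 H
  atom 15: C, bond orders sum to 2 (valence 4) → 2 H
  atom 16: C, bond orders sum to 4 (valence 4) → 0 H
  atom 17: O, bond orders sum to 2 (valence 2) → 0 H
  atom 18: C, bond orders sum to 3 (valence 4) → 1 H
  atom 19: Cl (halogen, monovalent) → 0 H
  atom 20: C, bond orders sum to 3 (valence 4) → 1 H
  atom 21: Br (halogen, monovalent) → 0 H
  atom 22: C, bond orders sum to 1 (valence 4) → 3 H
Totals → C:15, H:26, Br:1, Cl:1, N:2, O:3.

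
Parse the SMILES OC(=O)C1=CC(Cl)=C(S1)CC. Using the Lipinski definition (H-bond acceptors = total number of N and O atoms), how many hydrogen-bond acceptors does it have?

2

N atoms: 0; O atoms: 2.
Lipinski HBA = 0 + 2 = 2.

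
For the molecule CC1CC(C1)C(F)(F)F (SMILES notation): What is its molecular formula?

Walk through each heavy atom and fill implicit hydrogens from standard valence (C 4, N 3, O 2, S 2, halogen 1):
  atom 1: C, bond orders sum to 1 (valence 4) → 3 H
  atom 2: C, bond orders sum to 3 (valence 4) → 1 H
  atom 3: C, bond orders sum to 2 (valence 4) → 2 H
  atom 4: C, bond orders sum to 3 (valence 4) → 1 H
  atom 5: C, bond orders sum to 2 (valence 4) → 2 H
  atom 6: C, bond orders sum to 4 (valence 4) → 0 H
  atom 7: F (halogen, monovalent) → 0 H
  atom 8: F (halogen, monovalent) → 0 H
  atom 9: F (halogen, monovalent) → 0 H
Totals → C:6, H:9, F:3.
In Hill order: C6H9F3.

C6H9F3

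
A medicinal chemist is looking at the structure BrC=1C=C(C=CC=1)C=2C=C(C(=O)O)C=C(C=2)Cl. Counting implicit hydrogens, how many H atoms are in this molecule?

8

Walk through each heavy atom and fill implicit hydrogens from standard valence (C 4, N 3, O 2, S 2, halogen 1):
  atom 1: Br (halogen, monovalent) → 0 H
  atom 2: C, bond orders sum to 4 (valence 4) → 0 H
  atom 3: C, bond orders sum to 3 (valence 4) → 1 H
  atom 4: C, bond orders sum to 4 (valence 4) → 0 H
  atom 5: C, bond orders sum to 3 (valence 4) → 1 H
  atom 6: C, bond orders sum to 3 (valence 4) → 1 H
  atom 7: C, bond orders sum to 3 (valence 4) → 1 H
  atom 8: C, bond orders sum to 4 (valence 4) → 0 H
  atom 9: C, bond orders sum to 3 (valence 4) → 1 H
  atom 10: C, bond orders sum to 4 (valence 4) → 0 H
  atom 11: C, bond orders sum to 4 (valence 4) → 0 H
  atom 12: O, bond orders sum to 2 (valence 2) → 0 H
  atom 13: O, bond orders sum to 1 (valence 2) → 1 H
  atom 14: C, bond orders sum to 3 (valence 4) → 1 H
  atom 15: C, bond orders sum to 4 (valence 4) → 0 H
  atom 16: C, bond orders sum to 3 (valence 4) → 1 H
  atom 17: Cl (halogen, monovalent) → 0 H
Total hydrogens: 8.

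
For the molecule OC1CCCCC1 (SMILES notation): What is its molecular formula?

Walk through each heavy atom and fill implicit hydrogens from standard valence (C 4, N 3, O 2, S 2, halogen 1):
  atom 1: O, bond orders sum to 1 (valence 2) → 1 H
  atom 2: C, bond orders sum to 3 (valence 4) → 1 H
  atom 3: C, bond orders sum to 2 (valence 4) → 2 H
  atom 4: C, bond orders sum to 2 (valence 4) → 2 H
  atom 5: C, bond orders sum to 2 (valence 4) → 2 H
  atom 6: C, bond orders sum to 2 (valence 4) → 2 H
  atom 7: C, bond orders sum to 2 (valence 4) → 2 H
Totals → C:6, H:12, O:1.

C6H12O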